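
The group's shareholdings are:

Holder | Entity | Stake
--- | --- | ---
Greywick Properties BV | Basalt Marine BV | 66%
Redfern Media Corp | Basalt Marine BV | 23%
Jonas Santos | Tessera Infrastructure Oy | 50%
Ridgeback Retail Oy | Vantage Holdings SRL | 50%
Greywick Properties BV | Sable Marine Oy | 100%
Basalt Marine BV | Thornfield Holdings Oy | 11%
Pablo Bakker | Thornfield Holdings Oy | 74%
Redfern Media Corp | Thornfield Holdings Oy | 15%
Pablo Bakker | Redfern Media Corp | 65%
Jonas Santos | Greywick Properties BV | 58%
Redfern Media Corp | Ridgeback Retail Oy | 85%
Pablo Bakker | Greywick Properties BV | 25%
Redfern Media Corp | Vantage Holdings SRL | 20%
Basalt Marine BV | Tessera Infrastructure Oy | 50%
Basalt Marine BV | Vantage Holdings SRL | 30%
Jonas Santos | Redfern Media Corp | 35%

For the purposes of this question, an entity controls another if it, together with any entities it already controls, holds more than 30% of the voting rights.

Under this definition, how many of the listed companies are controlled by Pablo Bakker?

Pablo holds 65% of Redfern, so Pablo controls Redfern.
Redfern holds 85% of Ridgeback, so Pablo controls Ridgeback.
Pablo and Redfern together hold 74% + 15% = 89% of Thornfield, so Pablo controls Thornfield.
Ridgeback and Redfern together hold 50% + 20% = 70% of Vantage, so Pablo controls Vantage.
No other company's threshold is met.
Pablo controls 4 companies.

4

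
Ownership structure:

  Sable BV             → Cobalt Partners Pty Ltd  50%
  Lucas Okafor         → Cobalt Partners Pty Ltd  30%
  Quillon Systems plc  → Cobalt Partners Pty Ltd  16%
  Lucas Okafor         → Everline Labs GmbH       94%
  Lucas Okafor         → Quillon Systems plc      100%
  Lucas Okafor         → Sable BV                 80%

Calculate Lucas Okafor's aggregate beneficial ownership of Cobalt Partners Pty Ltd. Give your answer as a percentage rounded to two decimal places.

86.00%

Lucas reaches Cobalt along 3 paths.
Via Sable: 80% × 50% = 40%.
Via Quillon: 100% × 16% = 16%.
Direct stake: 30% = 30%.
Total: 40% + 16% + 30% = 86%.
Rounded: 86.00%.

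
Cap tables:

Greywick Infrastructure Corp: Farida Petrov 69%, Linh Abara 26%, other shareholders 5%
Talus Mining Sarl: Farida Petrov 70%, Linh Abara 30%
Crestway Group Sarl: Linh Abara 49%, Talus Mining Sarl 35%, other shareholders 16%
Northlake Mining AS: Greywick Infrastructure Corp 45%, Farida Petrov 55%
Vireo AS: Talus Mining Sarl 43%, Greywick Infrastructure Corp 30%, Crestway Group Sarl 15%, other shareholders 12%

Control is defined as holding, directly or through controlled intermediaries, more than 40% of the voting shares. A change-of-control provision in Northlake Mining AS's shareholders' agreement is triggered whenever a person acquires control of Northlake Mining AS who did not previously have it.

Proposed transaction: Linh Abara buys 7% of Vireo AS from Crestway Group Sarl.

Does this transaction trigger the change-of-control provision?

The purchase adds only to Linh's holdings (Crestway's stake shrinks), so Linh is the only person who could newly come to control Northlake.
Linh holds 49% of Crestway, so Linh controls Crestway.
Neither Linh nor any entity Linh controls holds any voting interest in Northlake.
So before the transaction, Linh does not control Northlake.
After the purchase, Linh holds 7% of Vireo directly, and Crestway's stake falls to 8%.
Linh's side now holds 8% + 7% = 15% of Vireo, not > 40%, so Linh still does not control Vireo.
After the transaction, neither Linh nor any entity Linh controls holds a voting interest in Northlake, so Linh still does not control it.
No new person acquires control, so the clause is not triggered.

No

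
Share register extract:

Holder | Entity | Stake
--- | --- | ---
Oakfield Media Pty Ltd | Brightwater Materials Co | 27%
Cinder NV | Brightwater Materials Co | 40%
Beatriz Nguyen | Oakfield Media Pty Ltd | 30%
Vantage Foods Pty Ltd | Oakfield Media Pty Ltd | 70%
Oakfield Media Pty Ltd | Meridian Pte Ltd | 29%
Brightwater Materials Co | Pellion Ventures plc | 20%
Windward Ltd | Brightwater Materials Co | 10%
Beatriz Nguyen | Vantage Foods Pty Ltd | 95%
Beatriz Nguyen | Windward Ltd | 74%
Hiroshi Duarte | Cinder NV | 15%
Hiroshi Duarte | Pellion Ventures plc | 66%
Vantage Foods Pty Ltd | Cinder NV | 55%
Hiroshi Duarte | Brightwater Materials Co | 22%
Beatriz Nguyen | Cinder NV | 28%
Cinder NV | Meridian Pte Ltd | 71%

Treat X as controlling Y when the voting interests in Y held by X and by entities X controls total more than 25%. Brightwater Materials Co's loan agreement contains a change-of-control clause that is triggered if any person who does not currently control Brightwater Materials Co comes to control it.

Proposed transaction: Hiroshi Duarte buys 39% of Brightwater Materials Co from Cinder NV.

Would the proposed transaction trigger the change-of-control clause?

The purchase adds only to Hiroshi's holdings (Cinder's stake shrinks), so Hiroshi is the only person who could newly come to control Brightwater.
Hiroshi holds 66% of Pellion, so Hiroshi controls Pellion.
In Brightwater, Hiroshi's side holds only 22%, not > 25%.
So before the transaction, Hiroshi does not control Brightwater.
After the purchase, Hiroshi's direct stake in Brightwater rises to 22% + 39% = 61%, and Cinder's stake falls to 1%.
Hiroshi holds 61% of Brightwater, so Hiroshi controls Brightwater.
Hiroshi did not control Brightwater before and does after, so the clause is triggered.

Yes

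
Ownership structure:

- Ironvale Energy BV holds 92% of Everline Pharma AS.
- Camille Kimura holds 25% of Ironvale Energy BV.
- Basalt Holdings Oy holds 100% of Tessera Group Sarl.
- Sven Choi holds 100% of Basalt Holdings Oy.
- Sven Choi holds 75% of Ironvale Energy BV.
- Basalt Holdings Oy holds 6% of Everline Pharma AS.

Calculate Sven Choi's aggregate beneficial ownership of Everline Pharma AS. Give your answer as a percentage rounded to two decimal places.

75.00%

Sven reaches Everline along 2 paths.
Via Ironvale: 75% × 92% = 69%.
Via Basalt: 100% × 6% = 6%.
Total: 69% + 6% = 75%.
Rounded: 75.00%.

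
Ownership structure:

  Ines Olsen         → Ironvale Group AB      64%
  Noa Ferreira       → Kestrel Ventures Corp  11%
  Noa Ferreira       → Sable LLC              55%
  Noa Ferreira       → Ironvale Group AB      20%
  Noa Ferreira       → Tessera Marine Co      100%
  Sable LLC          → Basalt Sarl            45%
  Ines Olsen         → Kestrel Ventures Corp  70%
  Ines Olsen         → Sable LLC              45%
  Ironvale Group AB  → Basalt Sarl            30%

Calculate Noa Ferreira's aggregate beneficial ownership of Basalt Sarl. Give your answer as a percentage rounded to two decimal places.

Noa reaches Basalt along 2 paths.
Via Sable: 55% × 45% = 24.75%.
Via Ironvale: 20% × 30% = 6%.
Total: 24.75% + 6% = 30.75%.

30.75%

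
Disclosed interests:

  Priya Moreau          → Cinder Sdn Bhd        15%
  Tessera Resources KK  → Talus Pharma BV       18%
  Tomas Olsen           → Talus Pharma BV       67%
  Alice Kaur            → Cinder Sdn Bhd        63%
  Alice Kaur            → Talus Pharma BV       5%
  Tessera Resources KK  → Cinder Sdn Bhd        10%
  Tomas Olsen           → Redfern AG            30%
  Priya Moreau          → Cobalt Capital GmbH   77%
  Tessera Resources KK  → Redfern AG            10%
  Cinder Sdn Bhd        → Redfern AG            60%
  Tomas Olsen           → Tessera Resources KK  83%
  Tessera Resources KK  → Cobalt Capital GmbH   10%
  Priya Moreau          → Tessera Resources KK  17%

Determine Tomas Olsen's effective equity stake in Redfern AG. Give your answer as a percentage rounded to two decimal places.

43.28%

Tomas reaches Redfern along 3 paths.
Via Tessera → Cinder: 83% × 10% × 60% = 4.98%.
Via Tessera: 83% × 10% = 8.3%.
Direct stake: 30% = 30%.
Total: 4.98% + 8.3% + 30% = 43.28%.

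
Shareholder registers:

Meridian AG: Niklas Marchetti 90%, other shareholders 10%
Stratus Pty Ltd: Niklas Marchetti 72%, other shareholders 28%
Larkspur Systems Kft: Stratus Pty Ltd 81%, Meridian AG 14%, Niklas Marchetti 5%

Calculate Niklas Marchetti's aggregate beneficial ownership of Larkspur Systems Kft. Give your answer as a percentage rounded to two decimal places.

75.92%

Niklas reaches Larkspur along 3 paths.
Via Stratus: 72% × 81% = 58.32%.
Via Meridian: 90% × 14% = 12.6%.
Direct stake: 5% = 5%.
Total: 58.32% + 12.6% + 5% = 75.92%.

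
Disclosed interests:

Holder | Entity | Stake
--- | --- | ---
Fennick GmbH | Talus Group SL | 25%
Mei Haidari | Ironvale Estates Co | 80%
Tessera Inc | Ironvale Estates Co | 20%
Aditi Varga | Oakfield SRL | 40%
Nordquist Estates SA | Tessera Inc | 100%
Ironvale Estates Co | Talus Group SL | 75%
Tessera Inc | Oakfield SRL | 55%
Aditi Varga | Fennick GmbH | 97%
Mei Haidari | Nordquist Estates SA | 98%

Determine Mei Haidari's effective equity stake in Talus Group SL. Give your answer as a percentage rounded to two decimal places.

Mei reaches Talus along 2 paths.
Via Ironvale: 80% × 75% = 60%.
Via Nordquist → Tessera → Ironvale: 98% × 100% × 20% × 75% = 14.7%.
Total: 60% + 14.7% = 74.7%.
Rounded: 74.70%.

74.70%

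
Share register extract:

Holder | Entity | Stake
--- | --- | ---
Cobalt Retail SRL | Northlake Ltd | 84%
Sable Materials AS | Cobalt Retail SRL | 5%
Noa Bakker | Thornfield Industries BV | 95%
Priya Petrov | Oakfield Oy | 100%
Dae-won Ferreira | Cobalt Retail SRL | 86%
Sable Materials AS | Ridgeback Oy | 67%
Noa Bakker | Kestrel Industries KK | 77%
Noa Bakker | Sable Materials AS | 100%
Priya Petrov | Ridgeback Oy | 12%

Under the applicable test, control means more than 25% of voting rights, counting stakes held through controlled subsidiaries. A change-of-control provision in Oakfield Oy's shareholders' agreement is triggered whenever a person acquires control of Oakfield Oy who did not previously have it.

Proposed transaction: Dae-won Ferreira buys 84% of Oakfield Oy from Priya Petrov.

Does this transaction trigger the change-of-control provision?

The purchase adds only to Dae-won's holdings (Priya's stake shrinks), so Dae-won is the only person who could newly come to control Oakfield.
Dae-won holds 86% of Cobalt, so Dae-won controls Cobalt.
Cobalt holds 84% of Northlake, so Dae-won controls Northlake.
Neither Dae-won nor any entity Dae-won controls holds any voting interest in Oakfield.
So before the transaction, Dae-won does not control Oakfield.
After the purchase, Dae-won holds 84% of Oakfield directly, and Priya's stake falls to 16%.
Dae-won holds 84% of Oakfield, so Dae-won controls Oakfield.
Dae-won did not control Oakfield before and does after, so the clause is triggered.

Yes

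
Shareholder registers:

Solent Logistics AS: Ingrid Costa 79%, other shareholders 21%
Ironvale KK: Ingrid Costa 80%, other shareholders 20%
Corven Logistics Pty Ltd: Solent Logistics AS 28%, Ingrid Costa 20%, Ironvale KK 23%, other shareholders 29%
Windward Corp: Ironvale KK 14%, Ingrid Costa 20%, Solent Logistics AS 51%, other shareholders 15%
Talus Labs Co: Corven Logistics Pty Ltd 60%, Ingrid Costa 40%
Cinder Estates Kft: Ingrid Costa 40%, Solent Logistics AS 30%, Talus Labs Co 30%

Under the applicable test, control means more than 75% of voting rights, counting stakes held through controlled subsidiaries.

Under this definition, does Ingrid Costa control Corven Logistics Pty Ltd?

No

Ingrid holds 79% of Solent, so Ingrid controls Solent.
Ingrid holds 80% of Ironvale, so Ingrid controls Ironvale.
Ironvale and Ingrid and Solent together hold 14% + 20% + 51% = 85% of Windward, so Ingrid controls Windward.
In Corven, Ingrid's side holds only 28% + 20% + 23% = 71%, not > 75%.
So Ingrid does not control Corven.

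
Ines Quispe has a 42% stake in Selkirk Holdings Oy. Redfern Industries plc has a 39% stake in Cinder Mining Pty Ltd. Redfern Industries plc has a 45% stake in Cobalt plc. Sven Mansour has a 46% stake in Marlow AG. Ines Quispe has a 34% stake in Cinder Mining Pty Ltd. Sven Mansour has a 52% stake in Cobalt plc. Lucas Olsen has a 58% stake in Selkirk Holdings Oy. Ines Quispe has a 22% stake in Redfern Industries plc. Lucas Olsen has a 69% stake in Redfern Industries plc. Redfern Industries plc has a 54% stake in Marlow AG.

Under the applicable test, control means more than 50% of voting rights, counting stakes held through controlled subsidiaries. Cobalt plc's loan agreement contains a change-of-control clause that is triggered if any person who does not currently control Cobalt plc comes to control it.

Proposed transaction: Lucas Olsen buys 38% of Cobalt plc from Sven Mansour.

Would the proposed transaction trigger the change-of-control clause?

Yes

The purchase adds only to Lucas's holdings (Sven's stake shrinks), so Lucas is the only person who could newly come to control Cobalt.
Lucas holds 69% of Redfern, so Lucas controls Redfern.
Lucas holds 58% of Selkirk, so Lucas controls Selkirk.
Redfern holds 54% of Marlow, so Lucas controls Marlow.
In Cobalt, Lucas's side holds only 45%, not > 50%.
So before the transaction, Lucas does not control Cobalt.
After the purchase, Lucas holds 38% of Cobalt directly, and Sven's stake falls to 14%.
Redfern and Lucas together hold 45% + 38% = 83% of Cobalt, so Lucas controls Cobalt.
Lucas did not control Cobalt before and does after, so the clause is triggered.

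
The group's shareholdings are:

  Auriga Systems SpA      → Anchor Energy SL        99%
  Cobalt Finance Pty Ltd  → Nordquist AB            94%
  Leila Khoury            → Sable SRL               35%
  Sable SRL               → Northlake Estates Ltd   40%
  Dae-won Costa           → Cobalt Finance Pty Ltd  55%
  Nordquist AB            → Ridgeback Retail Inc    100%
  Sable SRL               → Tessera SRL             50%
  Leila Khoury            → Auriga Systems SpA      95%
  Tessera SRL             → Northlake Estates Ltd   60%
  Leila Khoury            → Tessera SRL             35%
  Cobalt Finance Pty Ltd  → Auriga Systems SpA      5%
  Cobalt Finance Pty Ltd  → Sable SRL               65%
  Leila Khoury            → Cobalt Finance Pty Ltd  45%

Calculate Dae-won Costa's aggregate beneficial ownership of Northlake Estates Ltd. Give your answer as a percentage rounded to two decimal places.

25.03%

Dae-won reaches Northlake along 2 paths.
Via Cobalt → Sable → Tessera: 55% × 65% × 50% × 60% = 10.725%.
Via Cobalt → Sable: 55% × 65% × 40% = 14.3%.
Total: 10.725% + 14.3% = 25.025%.
Rounded: 25.03%.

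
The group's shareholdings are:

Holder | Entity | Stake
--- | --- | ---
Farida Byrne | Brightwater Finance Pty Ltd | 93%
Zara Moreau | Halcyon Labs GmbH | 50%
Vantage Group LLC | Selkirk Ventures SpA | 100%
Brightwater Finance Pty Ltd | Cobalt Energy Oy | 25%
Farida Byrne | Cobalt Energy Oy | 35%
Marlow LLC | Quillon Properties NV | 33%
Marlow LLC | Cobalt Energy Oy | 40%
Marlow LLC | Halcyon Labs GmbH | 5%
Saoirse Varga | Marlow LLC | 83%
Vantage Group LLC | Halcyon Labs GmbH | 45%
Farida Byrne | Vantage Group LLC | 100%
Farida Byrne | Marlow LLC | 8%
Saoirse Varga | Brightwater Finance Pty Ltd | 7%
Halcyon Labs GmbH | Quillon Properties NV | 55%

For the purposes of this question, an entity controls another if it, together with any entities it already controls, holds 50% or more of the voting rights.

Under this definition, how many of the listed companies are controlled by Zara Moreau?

2

Zara holds 50% of Halcyon, so Zara controls Halcyon.
Halcyon holds 55% of Quillon, so Zara controls Quillon.
No other company's threshold is met.
Zara controls 2 companies.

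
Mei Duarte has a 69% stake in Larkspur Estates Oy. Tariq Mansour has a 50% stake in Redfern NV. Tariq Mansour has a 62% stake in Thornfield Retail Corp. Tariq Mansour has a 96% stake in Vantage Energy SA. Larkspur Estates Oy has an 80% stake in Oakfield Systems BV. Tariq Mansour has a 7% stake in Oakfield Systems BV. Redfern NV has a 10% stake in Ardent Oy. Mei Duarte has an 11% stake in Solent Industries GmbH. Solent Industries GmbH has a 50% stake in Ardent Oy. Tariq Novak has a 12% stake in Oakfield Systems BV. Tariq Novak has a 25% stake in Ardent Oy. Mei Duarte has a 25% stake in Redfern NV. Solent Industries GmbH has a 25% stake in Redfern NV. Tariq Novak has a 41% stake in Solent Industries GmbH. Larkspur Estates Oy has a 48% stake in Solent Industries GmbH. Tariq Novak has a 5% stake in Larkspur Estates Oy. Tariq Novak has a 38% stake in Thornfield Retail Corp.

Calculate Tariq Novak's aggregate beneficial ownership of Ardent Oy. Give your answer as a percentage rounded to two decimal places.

47.79%

Tariq Novak reaches Ardent along 5 paths.
Direct stake: 25% = 25%.
Via Solent → Redfern: 41% × 25% × 10% = 1.025%.
Via Larkspur → Solent → Redfern: 5% × 48% × 25% × 10% = 0.06%.
Via Solent: 41% × 50% = 20.5%.
Via Larkspur → Solent: 5% × 48% × 50% = 1.2%.
Total: 25% + 1.025% + 0.06% + 20.5% + 1.2% = 47.785%.
Rounded: 47.79%.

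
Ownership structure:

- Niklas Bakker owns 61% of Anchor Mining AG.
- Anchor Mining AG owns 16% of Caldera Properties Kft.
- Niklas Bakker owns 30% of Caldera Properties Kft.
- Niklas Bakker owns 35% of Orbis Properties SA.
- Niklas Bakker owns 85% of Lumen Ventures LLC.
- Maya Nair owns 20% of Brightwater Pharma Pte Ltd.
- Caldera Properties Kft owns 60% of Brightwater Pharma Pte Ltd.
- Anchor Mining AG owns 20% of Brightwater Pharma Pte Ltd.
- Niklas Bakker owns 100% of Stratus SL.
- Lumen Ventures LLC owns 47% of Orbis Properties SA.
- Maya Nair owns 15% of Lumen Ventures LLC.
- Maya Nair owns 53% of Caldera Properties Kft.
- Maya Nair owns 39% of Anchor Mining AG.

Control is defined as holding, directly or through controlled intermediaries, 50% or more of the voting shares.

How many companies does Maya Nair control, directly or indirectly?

2

Maya holds 53% of Caldera, so Maya controls Caldera.
Maya and Caldera together hold 20% + 60% = 80% of Brightwater, so Maya controls Brightwater.
No other company's threshold is met.
Maya controls 2 companies.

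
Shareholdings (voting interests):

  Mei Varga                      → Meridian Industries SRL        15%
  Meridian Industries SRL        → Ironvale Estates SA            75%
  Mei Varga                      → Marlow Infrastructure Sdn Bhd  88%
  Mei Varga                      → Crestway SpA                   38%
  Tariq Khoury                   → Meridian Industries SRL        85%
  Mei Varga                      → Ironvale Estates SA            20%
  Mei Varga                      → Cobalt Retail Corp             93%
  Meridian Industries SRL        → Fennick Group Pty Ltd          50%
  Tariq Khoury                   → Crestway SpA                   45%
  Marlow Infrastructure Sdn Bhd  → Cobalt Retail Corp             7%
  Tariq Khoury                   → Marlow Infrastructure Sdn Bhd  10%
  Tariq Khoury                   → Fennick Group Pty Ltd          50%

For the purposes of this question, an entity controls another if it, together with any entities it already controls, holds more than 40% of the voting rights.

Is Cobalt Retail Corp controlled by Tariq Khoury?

No

Tariq holds 85% of Meridian, so Tariq controls Meridian.
Tariq holds 45% of Crestway, so Tariq controls Crestway.
Meridian holds 75% of Ironvale, so Tariq controls Ironvale.
Meridian and Tariq together hold 50% + 50% = 100% of Fennick, so Tariq controls Fennick.
Neither Tariq nor any entity Tariq controls holds any voting interest in Cobalt.
So Tariq does not control Cobalt.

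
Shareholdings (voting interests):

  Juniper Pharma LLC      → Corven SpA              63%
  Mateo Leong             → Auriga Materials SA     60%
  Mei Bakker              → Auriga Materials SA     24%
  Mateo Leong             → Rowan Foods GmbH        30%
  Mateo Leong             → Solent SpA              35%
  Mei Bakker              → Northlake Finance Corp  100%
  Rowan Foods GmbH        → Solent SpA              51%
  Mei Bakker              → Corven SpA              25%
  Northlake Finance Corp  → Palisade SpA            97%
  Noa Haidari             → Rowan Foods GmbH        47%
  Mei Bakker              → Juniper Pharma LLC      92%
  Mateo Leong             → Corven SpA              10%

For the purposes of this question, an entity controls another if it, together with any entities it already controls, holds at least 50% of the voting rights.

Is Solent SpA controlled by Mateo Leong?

Mateo holds 60% of Auriga, so Mateo controls Auriga.
In Solent, Mateo's side holds only 35%, not ≥ 50%.
So Mateo does not control Solent.

No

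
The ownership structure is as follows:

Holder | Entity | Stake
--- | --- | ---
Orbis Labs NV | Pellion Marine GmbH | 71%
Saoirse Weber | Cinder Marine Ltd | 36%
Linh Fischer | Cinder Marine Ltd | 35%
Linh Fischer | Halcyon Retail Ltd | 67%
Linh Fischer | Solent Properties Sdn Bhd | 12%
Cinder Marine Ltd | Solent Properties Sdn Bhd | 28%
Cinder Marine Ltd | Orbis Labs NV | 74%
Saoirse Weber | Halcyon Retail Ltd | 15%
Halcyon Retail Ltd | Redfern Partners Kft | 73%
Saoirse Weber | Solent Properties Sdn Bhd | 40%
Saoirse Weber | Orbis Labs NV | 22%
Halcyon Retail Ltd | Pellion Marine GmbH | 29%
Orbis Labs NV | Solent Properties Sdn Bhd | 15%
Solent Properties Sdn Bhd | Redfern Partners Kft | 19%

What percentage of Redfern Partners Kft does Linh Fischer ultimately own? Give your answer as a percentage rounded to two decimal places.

Linh reaches Redfern along 4 paths.
Via Solent: 12% × 19% = 2.28%.
Via Cinder → Solent: 35% × 28% × 19% = 1.862%.
Via Cinder → Orbis → Solent: 35% × 74% × 15% × 19% = 0.73815%.
Via Halcyon: 67% × 73% = 48.91%.
Total: 2.28% + 1.862% + 0.73815% + 48.91% = 53.79015%.
Rounded: 53.79%.

53.79%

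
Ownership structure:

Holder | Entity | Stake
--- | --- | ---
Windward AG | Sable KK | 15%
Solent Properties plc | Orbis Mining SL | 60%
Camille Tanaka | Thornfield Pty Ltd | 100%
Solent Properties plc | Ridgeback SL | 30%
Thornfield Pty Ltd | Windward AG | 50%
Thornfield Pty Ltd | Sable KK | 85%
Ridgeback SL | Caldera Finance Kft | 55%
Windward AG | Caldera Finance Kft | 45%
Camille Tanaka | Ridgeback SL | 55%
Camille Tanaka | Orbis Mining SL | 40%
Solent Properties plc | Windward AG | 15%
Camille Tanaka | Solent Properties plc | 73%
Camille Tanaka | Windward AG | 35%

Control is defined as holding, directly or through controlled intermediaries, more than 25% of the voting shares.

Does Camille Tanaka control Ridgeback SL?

Camille holds 73% of Solent, so Camille controls Solent.
Solent and Camille together hold 30% + 55% = 85% of Ridgeback, so Camille controls Ridgeback.

Yes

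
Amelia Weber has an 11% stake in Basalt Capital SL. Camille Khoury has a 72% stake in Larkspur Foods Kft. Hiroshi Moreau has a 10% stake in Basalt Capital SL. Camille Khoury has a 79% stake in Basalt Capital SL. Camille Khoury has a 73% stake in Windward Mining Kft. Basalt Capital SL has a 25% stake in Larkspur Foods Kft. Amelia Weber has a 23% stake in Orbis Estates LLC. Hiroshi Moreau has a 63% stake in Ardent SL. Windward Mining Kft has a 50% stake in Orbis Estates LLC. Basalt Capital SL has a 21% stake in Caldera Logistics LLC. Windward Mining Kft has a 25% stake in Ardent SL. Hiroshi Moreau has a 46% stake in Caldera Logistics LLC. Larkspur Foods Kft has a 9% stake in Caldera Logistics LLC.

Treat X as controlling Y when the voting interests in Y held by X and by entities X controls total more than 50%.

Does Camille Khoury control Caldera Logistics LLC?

Camille holds 79% of Basalt, so Camille controls Basalt.
Camille and Basalt together hold 72% + 25% = 97% of Larkspur, so Camille controls Larkspur.
Camille holds 73% of Windward, so Camille controls Windward.
In Caldera, Camille's side holds only 9% + 21% = 30%, not > 50%.
So Camille does not control Caldera.

No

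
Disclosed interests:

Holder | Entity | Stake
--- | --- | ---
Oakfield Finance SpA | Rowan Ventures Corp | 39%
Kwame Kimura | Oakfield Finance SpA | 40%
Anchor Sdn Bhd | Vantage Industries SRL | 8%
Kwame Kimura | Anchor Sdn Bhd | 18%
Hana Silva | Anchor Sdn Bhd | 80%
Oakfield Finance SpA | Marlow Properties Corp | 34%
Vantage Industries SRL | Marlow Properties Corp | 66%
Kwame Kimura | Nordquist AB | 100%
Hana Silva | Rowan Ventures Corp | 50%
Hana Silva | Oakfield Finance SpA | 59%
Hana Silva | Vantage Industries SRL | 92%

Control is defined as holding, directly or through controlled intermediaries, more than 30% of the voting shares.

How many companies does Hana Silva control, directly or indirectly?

5

Hana holds 80% of Anchor, so Hana controls Anchor.
Hana holds 59% of Oakfield, so Hana controls Oakfield.
Anchor and Hana together hold 8% + 92% = 100% of Vantage, so Hana controls Vantage.
Hana and Oakfield together hold 50% + 39% = 89% of Rowan, so Hana controls Rowan.
Vantage and Oakfield together hold 66% + 34% = 100% of Marlow, so Hana controls Marlow.
No other company's threshold is met.
Hana controls 5 companies.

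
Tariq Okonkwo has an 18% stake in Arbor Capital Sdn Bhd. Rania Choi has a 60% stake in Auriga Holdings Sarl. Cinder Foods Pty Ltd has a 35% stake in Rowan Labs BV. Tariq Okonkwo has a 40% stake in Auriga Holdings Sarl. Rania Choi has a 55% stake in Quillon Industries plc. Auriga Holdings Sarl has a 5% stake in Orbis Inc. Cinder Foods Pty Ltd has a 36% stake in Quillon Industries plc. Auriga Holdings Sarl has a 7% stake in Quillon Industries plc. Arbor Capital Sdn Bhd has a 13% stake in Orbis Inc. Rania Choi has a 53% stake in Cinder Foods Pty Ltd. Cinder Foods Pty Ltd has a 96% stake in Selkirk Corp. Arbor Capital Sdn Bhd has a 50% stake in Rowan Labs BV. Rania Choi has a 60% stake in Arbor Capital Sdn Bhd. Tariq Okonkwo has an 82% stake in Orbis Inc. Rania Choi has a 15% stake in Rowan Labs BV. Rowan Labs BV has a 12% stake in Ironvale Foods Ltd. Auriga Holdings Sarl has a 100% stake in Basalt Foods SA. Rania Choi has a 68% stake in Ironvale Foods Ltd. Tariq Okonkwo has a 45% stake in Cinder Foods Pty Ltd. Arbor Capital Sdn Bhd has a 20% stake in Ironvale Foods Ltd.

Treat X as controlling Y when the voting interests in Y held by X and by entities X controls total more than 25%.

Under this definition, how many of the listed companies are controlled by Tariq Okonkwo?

Tariq holds 40% of Auriga, so Tariq controls Auriga.
Tariq holds 45% of Cinder, so Tariq controls Cinder.
Cinder holds 35% of Rowan, so Tariq controls Rowan.
Auriga holds 100% of Basalt, so Tariq controls Basalt.
Auriga and Tariq together hold 5% + 82% = 87% of Orbis, so Tariq controls Orbis.
Auriga and Cinder together hold 7% + 36% = 43% of Quillon, so Tariq controls Quillon.
Cinder holds 96% of Selkirk, so Tariq controls Selkirk.
No other company's threshold is met.
Tariq controls 7 companies.

7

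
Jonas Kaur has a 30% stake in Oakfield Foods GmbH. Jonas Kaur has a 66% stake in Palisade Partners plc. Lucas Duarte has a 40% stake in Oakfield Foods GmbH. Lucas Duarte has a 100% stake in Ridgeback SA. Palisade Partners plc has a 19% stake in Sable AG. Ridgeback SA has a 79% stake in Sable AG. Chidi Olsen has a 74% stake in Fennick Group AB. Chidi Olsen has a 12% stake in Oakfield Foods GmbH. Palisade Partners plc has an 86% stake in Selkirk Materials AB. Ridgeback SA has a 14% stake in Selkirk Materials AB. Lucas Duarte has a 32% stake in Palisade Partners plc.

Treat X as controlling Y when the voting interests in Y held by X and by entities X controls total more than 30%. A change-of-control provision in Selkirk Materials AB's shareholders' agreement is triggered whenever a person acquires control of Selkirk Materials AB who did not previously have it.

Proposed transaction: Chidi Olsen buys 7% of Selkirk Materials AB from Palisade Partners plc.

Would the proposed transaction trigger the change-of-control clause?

No

The purchase adds only to Chidi's holdings (Palisade's stake shrinks), so Chidi is the only person who could newly come to control Selkirk.
Chidi holds 74% of Fennick, so Chidi controls Fennick.
Neither Chidi nor any entity Chidi controls holds any voting interest in Selkirk.
So before the transaction, Chidi does not control Selkirk.
After the purchase, Chidi holds 7% of Selkirk directly, and Palisade's stake falls to 79%.
After the transaction, Chidi's side holds 7% of Selkirk, not > 30%, so Chidi still does not control Selkirk.
No new person acquires control, so the clause is not triggered.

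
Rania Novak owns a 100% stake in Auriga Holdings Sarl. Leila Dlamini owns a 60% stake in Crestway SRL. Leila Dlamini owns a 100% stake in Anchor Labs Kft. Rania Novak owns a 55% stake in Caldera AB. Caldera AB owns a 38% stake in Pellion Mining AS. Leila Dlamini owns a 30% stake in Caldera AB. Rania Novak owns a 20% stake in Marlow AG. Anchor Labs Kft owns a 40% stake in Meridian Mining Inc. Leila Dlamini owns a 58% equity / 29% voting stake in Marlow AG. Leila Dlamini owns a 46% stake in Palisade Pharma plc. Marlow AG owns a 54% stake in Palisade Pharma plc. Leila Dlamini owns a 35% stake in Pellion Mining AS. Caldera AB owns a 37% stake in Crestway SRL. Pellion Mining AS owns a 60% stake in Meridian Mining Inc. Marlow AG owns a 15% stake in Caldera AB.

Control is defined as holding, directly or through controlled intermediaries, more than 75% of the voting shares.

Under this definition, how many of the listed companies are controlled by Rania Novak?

1

Rania holds 100% of Auriga, so Rania controls Auriga.
No other company's threshold is met.
Rania controls 1 company.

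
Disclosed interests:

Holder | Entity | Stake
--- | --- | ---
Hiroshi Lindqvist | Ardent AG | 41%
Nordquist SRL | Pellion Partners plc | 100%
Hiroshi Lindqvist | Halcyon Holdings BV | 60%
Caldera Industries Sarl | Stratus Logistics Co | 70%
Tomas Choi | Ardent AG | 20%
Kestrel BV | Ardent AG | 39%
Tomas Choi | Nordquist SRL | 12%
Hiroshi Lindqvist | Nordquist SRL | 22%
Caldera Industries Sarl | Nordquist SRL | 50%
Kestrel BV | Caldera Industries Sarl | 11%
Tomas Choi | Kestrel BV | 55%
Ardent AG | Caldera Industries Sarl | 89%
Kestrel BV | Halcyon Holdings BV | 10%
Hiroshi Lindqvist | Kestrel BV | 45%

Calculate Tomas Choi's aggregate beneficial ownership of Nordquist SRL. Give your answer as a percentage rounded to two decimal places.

Tomas reaches Nordquist along 4 paths.
Via Kestrel → Caldera: 55% × 11% × 50% = 3.025%.
Via Kestrel → Ardent → Caldera: 55% × 39% × 89% × 50% = 9.54525%.
Via Ardent → Caldera: 20% × 89% × 50% = 8.9%.
Direct stake: 12% = 12%.
Total: 3.025% + 9.54525% + 8.9% + 12% = 33.47025%.
Rounded: 33.47%.

33.47%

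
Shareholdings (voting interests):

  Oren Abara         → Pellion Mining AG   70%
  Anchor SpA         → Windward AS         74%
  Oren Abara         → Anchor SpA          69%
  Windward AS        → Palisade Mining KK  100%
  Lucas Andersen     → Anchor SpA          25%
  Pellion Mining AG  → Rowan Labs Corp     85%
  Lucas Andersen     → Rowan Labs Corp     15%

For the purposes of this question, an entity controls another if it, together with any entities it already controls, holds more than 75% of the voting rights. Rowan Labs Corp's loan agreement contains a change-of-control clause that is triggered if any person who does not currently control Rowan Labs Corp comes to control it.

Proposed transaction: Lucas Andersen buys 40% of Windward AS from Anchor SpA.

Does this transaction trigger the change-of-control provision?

No

The purchase adds only to Lucas's holdings (Anchor's stake shrinks), so Lucas is the only person who could newly come to control Rowan.
Lucas's largest direct stake is 25% in Anchor, which does not meet the threshold, so Lucas controls no company.
In Rowan, Lucas's side holds only 15%, not > 75%.
So before the transaction, Lucas does not control Rowan.
After the purchase, Lucas holds 40% of Windward directly, and Anchor's stake falls to 34%.
Lucas's side now holds 40% of Windward, not > 75%, so Lucas still does not control Windward.
After the transaction, Lucas's side holds 15% of Rowan, not > 75%, so Lucas still does not control Rowan.
No new person acquires control, so the clause is not triggered.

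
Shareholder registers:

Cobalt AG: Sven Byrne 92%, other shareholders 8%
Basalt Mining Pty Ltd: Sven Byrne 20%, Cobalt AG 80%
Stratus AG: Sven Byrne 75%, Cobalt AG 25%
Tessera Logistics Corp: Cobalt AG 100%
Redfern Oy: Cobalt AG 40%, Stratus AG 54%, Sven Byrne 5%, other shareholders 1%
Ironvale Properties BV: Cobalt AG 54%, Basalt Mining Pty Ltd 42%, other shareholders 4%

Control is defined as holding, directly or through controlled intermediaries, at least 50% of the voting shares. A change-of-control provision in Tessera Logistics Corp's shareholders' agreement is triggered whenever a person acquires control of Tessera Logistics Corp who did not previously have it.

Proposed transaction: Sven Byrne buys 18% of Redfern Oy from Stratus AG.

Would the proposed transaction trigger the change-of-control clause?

No

The purchase adds only to Sven's holdings (Stratus's stake shrinks), so Sven is the only person who could newly come to control Tessera.
Sven holds 92% of Cobalt, so Sven controls Cobalt.
Cobalt holds 100% of Tessera, so Sven controls Tessera.
So Sven already controls Tessera before the transaction.
After the purchase, Sven's direct stake in Redfern rises to 5% + 18% = 23%, and Stratus's stake falls to 36%.
Sven controlled Tessera already, so this is not a new person acquiring control; every other person's position is unchanged or reduced.
No new person acquires control, so the clause is not triggered.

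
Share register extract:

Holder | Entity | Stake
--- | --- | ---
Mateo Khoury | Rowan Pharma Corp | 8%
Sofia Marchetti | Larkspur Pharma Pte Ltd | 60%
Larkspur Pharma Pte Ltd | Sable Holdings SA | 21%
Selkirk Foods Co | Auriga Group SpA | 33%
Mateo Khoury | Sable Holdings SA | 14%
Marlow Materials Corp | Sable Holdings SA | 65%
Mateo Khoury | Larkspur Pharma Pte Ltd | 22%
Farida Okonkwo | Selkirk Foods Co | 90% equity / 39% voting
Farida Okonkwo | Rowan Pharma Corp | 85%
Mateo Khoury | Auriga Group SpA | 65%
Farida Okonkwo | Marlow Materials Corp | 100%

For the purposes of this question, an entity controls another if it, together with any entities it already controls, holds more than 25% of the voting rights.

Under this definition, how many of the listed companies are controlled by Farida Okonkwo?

5

Farida holds 85% of Rowan, so Farida controls Rowan.
Farida holds 39% of Selkirk, so Farida controls Selkirk.
Farida holds 100% of Marlow, so Farida controls Marlow.
Selkirk holds 33% of Auriga, so Farida controls Auriga.
Marlow holds 65% of Sable, so Farida controls Sable.
No other company's threshold is met.
Farida controls 5 companies.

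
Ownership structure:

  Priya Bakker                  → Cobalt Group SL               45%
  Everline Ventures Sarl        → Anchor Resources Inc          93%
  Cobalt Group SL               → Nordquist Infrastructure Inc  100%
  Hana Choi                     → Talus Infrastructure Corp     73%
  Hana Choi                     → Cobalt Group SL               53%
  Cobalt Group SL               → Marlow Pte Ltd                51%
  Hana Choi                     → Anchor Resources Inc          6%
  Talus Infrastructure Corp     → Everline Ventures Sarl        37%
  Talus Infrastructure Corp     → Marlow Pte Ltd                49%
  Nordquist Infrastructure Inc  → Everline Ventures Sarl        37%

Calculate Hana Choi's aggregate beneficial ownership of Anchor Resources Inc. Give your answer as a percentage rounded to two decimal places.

Hana reaches Anchor along 3 paths.
Via Talus → Everline: 73% × 37% × 93% = 25.1193%.
Via Cobalt → Nordquist → Everline: 53% × 100% × 37% × 93% = 18.2373%.
Direct stake: 6% = 6%.
Total: 25.1193% + 18.2373% + 6% = 49.3566%.
Rounded: 49.36%.

49.36%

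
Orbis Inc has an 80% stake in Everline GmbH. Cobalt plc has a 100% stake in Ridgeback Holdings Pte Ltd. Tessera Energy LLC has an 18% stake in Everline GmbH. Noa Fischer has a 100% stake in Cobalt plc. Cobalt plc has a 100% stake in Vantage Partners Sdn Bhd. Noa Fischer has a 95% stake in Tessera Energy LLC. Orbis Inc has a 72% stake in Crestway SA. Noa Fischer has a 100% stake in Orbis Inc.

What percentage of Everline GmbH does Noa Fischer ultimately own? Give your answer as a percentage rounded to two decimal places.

97.10%

Noa reaches Everline along 2 paths.
Via Orbis: 100% × 80% = 80%.
Via Tessera: 95% × 18% = 17.1%.
Total: 80% + 17.1% = 97.1%.
Rounded: 97.10%.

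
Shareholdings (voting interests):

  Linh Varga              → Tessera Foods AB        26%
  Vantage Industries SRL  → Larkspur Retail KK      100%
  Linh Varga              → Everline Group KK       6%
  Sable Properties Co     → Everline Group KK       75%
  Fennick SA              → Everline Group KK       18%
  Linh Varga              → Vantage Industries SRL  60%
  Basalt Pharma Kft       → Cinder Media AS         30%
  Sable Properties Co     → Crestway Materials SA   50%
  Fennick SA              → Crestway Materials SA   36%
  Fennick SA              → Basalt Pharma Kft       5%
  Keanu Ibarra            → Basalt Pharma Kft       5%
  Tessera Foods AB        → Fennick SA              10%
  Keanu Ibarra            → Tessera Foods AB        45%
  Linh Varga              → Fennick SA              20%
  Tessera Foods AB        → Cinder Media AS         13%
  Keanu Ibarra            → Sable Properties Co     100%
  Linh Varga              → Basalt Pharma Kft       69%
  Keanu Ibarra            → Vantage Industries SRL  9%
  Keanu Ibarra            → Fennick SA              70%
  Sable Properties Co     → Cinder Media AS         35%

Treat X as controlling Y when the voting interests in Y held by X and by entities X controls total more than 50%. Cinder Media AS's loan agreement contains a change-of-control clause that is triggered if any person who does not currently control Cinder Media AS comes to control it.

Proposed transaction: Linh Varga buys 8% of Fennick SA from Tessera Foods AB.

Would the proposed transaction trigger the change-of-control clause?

The purchase adds only to Linh's holdings (Tessera's stake shrinks), so Linh is the only person who could newly come to control Cinder.
Linh holds 69% of Basalt, so Linh controls Basalt.
Linh holds 60% of Vantage, so Linh controls Vantage.
Vantage holds 100% of Larkspur, so Linh controls Larkspur.
In Cinder, Linh's side holds only 30%, not > 50%.
So before the transaction, Linh does not control Cinder.
After the purchase, Linh's direct stake in Fennick rises to 20% + 8% = 28%, and Tessera's stake falls to 2%.
Linh's side now holds 28% of Fennick, not > 50%, so Linh still does not control Fennick.
After the transaction, Linh's side holds 30% of Cinder, not > 50%, so Linh still does not control Cinder.
No new person acquires control, so the clause is not triggered.

No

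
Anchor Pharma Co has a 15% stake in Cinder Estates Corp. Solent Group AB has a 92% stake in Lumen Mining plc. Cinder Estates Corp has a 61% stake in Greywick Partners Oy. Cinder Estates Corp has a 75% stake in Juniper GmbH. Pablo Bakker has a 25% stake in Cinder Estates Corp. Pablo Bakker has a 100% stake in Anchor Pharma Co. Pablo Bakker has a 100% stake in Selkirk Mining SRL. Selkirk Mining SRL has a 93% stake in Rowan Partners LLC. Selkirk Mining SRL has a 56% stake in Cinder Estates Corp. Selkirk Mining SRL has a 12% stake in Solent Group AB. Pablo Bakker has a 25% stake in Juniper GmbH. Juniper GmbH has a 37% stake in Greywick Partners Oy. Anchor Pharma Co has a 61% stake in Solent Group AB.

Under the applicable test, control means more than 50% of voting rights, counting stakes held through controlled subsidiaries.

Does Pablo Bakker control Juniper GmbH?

Pablo holds 100% of Anchor, so Pablo controls Anchor.
Pablo holds 100% of Selkirk, so Pablo controls Selkirk.
Anchor and Pablo and Selkirk together hold 15% + 25% + 56% = 96% of Cinder, so Pablo controls Cinder.
Cinder and Pablo together hold 75% + 25% = 100% of Juniper, so Pablo controls Juniper.

Yes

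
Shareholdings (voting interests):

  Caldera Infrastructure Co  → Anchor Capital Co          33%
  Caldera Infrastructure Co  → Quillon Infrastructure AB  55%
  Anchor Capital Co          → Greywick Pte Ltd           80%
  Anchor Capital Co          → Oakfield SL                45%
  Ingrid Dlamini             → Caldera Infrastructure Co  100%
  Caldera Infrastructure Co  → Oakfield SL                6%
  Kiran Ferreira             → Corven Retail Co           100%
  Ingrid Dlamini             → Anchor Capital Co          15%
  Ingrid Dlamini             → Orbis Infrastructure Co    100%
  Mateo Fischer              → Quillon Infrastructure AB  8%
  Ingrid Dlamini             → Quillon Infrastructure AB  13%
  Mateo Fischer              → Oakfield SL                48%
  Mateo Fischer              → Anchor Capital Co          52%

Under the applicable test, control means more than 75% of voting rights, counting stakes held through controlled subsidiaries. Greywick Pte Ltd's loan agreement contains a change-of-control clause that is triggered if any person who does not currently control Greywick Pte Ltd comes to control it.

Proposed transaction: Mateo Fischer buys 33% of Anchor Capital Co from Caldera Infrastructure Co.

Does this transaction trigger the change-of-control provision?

The purchase adds only to Mateo's holdings (Caldera's stake shrinks), so Mateo is the only person who could newly come to control Greywick.
Mateo's largest direct stake is 52% in Anchor, which does not meet the threshold, so Mateo controls no company.
Neither Mateo nor any entity Mateo controls holds any voting interest in Greywick.
So before the transaction, Mateo does not control Greywick.
After the purchase, Mateo's direct stake in Anchor rises to 52% + 33% = 85%, and Caldera's stake falls to 0%.
Mateo holds 85% of Anchor, so Mateo controls Anchor.
Anchor holds 80% of Greywick, so Mateo controls Greywick.
Mateo did not control Greywick before and does after, so the clause is triggered.

Yes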